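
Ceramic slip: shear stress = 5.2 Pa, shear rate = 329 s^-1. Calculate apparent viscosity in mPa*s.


eta = tau/gamma * 1000 = 5.2/329 * 1000 = 15.8 mPa*s

15.8


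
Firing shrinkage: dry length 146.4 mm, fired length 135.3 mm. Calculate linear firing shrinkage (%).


FS = (146.4 - 135.3) / 146.4 * 100 = 7.58%

7.58


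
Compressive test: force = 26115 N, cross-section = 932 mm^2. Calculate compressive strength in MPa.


CS = 26115 / 932 = 28.0 MPa

28.0


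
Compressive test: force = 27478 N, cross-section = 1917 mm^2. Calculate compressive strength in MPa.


CS = 27478 / 1917 = 14.3 MPa

14.3


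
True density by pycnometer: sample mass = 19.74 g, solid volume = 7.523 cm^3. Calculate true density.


TD = 19.74 / 7.523 = 2.624 g/cm^3

2.624


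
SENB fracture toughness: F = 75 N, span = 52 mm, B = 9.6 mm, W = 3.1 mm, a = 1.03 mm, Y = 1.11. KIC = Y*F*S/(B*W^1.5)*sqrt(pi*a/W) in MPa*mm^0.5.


KIC = 1.11*75*52/(9.6*3.1^1.5)*sqrt(pi*1.03/3.1) = 84.41

84.41


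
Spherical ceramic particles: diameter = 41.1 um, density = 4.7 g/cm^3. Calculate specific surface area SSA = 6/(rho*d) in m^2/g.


SSA = 6 / (4.7 * 41.1) = 0.031 m^2/g

0.031


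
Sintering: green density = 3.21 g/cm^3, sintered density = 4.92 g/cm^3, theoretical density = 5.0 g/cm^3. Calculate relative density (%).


Relative = 4.92 / 5.0 * 100 = 98.4%

98.4


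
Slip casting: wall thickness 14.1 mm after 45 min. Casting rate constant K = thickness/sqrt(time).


K = 14.1 / sqrt(45) = 14.1 / 6.7082 = 2.102 mm/min^0.5

2.102


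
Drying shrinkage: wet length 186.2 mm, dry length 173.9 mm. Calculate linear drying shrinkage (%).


DS = (186.2 - 173.9) / 186.2 * 100 = 6.61%

6.61


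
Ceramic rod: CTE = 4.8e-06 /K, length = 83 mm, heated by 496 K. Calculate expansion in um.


dL = 4.8e-06 * 83 * 496 * 1000 = 197.606 um

197.606


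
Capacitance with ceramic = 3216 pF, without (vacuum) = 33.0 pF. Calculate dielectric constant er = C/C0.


er = 3216 / 33.0 = 97.45

97.45


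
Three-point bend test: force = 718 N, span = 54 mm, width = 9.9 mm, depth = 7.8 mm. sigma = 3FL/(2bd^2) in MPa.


sigma = 3*718*54/(2*9.9*7.8^2) = 96.6 MPa

96.6


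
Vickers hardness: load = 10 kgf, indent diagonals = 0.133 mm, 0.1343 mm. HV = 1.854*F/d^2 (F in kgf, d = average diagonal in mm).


d_avg = (0.133+0.1343)/2 = 0.13365 mm
HV = 1.854*10/0.13365^2 = 1038

1038


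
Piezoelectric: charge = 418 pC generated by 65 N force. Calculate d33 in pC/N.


d33 = 418 / 65 = 6.4 pC/N

6.4


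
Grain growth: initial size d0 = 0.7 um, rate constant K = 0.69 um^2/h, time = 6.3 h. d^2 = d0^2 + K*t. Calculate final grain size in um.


d^2 = 0.7^2 + 0.69*6.3 = 4.837
d = sqrt(4.837) = 2.2 um

2.2


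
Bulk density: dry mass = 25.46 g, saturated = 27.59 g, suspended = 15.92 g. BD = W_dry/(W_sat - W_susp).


BD = 25.46 / (27.59 - 15.92) = 25.46 / 11.67 = 2.182 g/cm^3

2.182


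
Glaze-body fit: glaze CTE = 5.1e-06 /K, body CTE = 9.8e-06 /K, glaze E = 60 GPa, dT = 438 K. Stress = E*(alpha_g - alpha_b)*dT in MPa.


Stress = 60*1000*(5.1e-06 - 9.8e-06)*438 = -123.5 MPa

-123.5


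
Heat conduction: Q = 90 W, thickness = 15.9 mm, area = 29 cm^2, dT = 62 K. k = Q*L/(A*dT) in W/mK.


k = 90*15.9/1000/(29/10000*62) = 7.96 W/mK

7.96


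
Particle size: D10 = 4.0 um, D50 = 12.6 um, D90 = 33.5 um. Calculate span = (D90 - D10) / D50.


Span = (33.5 - 4.0) / 12.6 = 29.5 / 12.6 = 2.341

2.341


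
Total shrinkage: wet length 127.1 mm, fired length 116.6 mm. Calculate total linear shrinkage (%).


TS = (127.1 - 116.6) / 127.1 * 100 = 8.26%

8.26


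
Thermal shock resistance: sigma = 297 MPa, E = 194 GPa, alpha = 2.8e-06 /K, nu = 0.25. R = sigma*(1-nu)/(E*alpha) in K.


R = 297*(1-0.25)/(194*1000*2.8e-06) = 410 K

410


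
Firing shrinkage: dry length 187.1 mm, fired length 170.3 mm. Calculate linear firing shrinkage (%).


FS = (187.1 - 170.3) / 187.1 * 100 = 8.98%

8.98


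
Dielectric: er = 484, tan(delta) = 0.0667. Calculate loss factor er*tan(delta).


Loss = 484 * 0.0667 = 32.283

32.283


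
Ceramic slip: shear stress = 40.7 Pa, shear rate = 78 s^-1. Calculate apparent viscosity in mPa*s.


eta = tau/gamma * 1000 = 40.7/78 * 1000 = 521.8 mPa*s

521.8


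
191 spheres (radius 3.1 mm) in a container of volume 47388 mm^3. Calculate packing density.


V_sphere = 4/3*pi*3.1^3 = 124.7882 mm^3
Total V = 191*124.7882 = 23834.5462 mm^3
PD = 23834.5462 / 47388 = 0.503

0.503


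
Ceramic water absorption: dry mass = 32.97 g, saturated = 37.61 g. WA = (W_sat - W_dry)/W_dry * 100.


WA = (37.61 - 32.97) / 32.97 * 100 = 14.07%

14.07


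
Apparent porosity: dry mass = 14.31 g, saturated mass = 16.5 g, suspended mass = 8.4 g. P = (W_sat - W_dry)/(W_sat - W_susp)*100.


P = (16.5 - 14.31) / (16.5 - 8.4) * 100 = 2.19 / 8.1 * 100 = 27.0%

27.0


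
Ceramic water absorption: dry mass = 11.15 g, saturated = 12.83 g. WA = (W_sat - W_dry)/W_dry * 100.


WA = (12.83 - 11.15) / 11.15 * 100 = 15.07%

15.07


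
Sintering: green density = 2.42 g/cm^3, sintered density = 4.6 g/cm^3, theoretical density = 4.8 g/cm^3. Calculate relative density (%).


Relative = 4.6 / 4.8 * 100 = 95.8%

95.8


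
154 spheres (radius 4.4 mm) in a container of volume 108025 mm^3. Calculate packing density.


V_sphere = 4/3*pi*4.4^3 = 356.8179 mm^3
Total V = 154*356.8179 = 54949.9566 mm^3
PD = 54949.9566 / 108025 = 0.509

0.509


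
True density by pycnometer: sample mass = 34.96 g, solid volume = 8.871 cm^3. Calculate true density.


TD = 34.96 / 8.871 = 3.941 g/cm^3

3.941


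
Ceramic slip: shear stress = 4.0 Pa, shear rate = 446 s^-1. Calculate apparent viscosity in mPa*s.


eta = tau/gamma * 1000 = 4.0/446 * 1000 = 9.0 mPa*s

9.0


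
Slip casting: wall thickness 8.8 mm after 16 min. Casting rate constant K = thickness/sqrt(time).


K = 8.8 / sqrt(16) = 8.8 / 4.0 = 2.2 mm/min^0.5

2.2


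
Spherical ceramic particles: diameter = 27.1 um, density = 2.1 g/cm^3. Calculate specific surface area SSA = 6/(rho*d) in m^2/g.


SSA = 6 / (2.1 * 27.1) = 0.105 m^2/g

0.105


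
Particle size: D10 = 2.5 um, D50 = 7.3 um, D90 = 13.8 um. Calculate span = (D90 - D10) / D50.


Span = (13.8 - 2.5) / 7.3 = 11.3 / 7.3 = 1.548

1.548


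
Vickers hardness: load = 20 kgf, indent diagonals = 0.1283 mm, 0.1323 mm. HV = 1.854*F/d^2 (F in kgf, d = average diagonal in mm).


d_avg = (0.1283+0.1323)/2 = 0.1303 mm
HV = 1.854*20/0.1303^2 = 2184

2184


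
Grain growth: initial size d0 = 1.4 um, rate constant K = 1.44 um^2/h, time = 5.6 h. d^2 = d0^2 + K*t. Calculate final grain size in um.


d^2 = 1.4^2 + 1.44*5.6 = 10.024
d = sqrt(10.024) = 3.17 um

3.17


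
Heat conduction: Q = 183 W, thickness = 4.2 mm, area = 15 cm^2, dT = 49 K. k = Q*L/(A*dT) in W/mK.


k = 183*4.2/1000/(15/10000*49) = 10.46 W/mK

10.46


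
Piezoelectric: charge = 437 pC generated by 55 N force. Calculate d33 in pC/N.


d33 = 437 / 55 = 7.9 pC/N

7.9


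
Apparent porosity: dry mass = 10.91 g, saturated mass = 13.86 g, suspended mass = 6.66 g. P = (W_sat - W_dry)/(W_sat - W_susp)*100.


P = (13.86 - 10.91) / (13.86 - 6.66) * 100 = 2.95 / 7.2 * 100 = 41.0%

41.0


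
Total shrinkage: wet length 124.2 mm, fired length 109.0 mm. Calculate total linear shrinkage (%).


TS = (124.2 - 109.0) / 124.2 * 100 = 12.24%

12.24


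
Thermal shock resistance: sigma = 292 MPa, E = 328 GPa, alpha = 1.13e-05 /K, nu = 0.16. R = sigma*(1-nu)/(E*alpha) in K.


R = 292*(1-0.16)/(328*1000*1.13e-05) = 66 K

66


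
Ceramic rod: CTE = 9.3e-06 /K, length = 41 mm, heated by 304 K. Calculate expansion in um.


dL = 9.3e-06 * 41 * 304 * 1000 = 115.915 um

115.915


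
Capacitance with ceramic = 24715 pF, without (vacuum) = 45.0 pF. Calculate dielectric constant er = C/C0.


er = 24715 / 45.0 = 549.22

549.22


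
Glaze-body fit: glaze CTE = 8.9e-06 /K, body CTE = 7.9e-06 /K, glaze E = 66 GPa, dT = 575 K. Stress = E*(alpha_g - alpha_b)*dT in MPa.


Stress = 66*1000*(8.9e-06 - 7.9e-06)*575 = 38.0 MPa

38.0


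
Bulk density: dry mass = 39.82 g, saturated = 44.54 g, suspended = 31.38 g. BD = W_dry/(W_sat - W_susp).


BD = 39.82 / (44.54 - 31.38) = 39.82 / 13.16 = 3.026 g/cm^3

3.026


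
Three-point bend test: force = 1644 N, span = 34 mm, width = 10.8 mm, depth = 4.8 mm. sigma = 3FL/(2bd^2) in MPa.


sigma = 3*1644*34/(2*10.8*4.8^2) = 337.0 MPa

337.0


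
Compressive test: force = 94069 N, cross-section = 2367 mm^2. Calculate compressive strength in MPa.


CS = 94069 / 2367 = 39.7 MPa

39.7


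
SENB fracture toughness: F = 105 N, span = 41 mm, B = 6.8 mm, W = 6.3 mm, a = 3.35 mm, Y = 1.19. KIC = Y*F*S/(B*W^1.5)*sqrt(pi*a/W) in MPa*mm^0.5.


KIC = 1.19*105*41/(6.8*6.3^1.5)*sqrt(pi*3.35/6.3) = 61.58

61.58


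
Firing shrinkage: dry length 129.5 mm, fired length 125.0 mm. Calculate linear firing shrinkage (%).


FS = (129.5 - 125.0) / 129.5 * 100 = 3.47%

3.47


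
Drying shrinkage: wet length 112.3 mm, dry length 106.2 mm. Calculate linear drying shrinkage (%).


DS = (112.3 - 106.2) / 112.3 * 100 = 5.43%

5.43


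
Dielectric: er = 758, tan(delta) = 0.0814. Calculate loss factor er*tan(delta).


Loss = 758 * 0.0814 = 61.701

61.701


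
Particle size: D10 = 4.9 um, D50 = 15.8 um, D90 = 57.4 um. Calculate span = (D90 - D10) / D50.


Span = (57.4 - 4.9) / 15.8 = 52.5 / 15.8 = 3.323

3.323


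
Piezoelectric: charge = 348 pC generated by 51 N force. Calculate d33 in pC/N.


d33 = 348 / 51 = 6.8 pC/N

6.8


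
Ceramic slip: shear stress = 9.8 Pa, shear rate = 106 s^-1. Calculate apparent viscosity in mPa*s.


eta = tau/gamma * 1000 = 9.8/106 * 1000 = 92.5 mPa*s

92.5


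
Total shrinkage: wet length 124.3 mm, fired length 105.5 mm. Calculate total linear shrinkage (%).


TS = (124.3 - 105.5) / 124.3 * 100 = 15.12%

15.12


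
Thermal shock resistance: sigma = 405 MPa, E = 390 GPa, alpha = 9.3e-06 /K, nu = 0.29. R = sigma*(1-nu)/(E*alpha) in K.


R = 405*(1-0.29)/(390*1000*9.3e-06) = 79 K

79


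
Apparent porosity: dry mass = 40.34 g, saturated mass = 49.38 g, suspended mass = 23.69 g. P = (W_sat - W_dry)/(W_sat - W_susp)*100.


P = (49.38 - 40.34) / (49.38 - 23.69) * 100 = 9.04 / 25.69 * 100 = 35.2%

35.2


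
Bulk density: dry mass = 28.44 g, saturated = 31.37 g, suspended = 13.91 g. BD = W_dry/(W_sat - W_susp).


BD = 28.44 / (31.37 - 13.91) = 28.44 / 17.46 = 1.629 g/cm^3

1.629


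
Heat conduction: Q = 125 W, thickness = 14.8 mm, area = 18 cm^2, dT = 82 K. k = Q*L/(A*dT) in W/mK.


k = 125*14.8/1000/(18/10000*82) = 12.53 W/mK

12.53


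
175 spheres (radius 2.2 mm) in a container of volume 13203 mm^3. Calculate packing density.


V_sphere = 4/3*pi*2.2^3 = 44.6022 mm^3
Total V = 175*44.6022 = 7805.385 mm^3
PD = 7805.385 / 13203 = 0.591

0.591


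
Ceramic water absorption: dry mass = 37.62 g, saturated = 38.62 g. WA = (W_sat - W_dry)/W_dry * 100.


WA = (38.62 - 37.62) / 37.62 * 100 = 2.66%

2.66


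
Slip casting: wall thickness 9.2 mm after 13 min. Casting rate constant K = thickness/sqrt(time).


K = 9.2 / sqrt(13) = 9.2 / 3.6056 = 2.552 mm/min^0.5

2.552


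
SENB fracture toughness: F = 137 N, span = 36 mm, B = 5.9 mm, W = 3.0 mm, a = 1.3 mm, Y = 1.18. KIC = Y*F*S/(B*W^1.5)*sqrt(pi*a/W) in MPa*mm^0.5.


KIC = 1.18*137*36/(5.9*3.0^1.5)*sqrt(pi*1.3/3.0) = 221.49

221.49


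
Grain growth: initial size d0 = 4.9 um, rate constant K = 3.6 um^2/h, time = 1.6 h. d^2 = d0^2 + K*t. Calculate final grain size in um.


d^2 = 4.9^2 + 3.6*1.6 = 29.77
d = sqrt(29.77) = 5.46 um

5.46


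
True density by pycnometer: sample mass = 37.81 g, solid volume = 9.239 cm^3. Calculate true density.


TD = 37.81 / 9.239 = 4.092 g/cm^3

4.092


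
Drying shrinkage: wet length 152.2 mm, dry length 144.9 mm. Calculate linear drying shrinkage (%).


DS = (152.2 - 144.9) / 152.2 * 100 = 4.8%

4.8


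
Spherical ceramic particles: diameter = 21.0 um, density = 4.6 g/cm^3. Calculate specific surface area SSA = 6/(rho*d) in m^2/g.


SSA = 6 / (4.6 * 21.0) = 0.062 m^2/g

0.062


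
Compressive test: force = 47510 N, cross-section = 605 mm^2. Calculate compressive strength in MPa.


CS = 47510 / 605 = 78.5 MPa

78.5


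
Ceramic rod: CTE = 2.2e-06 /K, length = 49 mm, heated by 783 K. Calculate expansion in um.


dL = 2.2e-06 * 49 * 783 * 1000 = 84.407 um

84.407


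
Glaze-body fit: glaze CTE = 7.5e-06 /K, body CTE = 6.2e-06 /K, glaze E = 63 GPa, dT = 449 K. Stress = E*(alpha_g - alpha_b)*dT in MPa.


Stress = 63*1000*(7.5e-06 - 6.2e-06)*449 = 36.8 MPa

36.8


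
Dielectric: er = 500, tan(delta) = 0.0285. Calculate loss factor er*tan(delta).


Loss = 500 * 0.0285 = 14.25

14.25


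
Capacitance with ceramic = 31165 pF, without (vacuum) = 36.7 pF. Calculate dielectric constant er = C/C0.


er = 31165 / 36.7 = 849.18

849.18


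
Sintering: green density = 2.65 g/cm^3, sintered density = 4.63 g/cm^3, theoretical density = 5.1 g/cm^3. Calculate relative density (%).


Relative = 4.63 / 5.1 * 100 = 90.8%

90.8


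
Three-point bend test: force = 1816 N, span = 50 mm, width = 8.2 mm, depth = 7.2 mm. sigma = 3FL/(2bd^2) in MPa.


sigma = 3*1816*50/(2*8.2*7.2^2) = 320.4 MPa

320.4


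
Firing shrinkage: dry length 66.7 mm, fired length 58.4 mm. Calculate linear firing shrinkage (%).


FS = (66.7 - 58.4) / 66.7 * 100 = 12.44%

12.44


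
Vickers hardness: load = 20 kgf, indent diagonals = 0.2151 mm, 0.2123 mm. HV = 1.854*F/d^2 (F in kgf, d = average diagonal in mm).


d_avg = (0.2151+0.2123)/2 = 0.2137 mm
HV = 1.854*20/0.2137^2 = 812

812


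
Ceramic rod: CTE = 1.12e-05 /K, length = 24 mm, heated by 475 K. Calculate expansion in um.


dL = 1.12e-05 * 24 * 475 * 1000 = 127.68 um

127.68


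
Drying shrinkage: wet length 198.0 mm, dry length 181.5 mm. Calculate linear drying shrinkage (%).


DS = (198.0 - 181.5) / 198.0 * 100 = 8.33%

8.33


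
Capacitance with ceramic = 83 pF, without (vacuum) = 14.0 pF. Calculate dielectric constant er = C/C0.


er = 83 / 14.0 = 5.93

5.93


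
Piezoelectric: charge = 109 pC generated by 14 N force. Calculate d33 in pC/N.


d33 = 109 / 14 = 7.8 pC/N

7.8


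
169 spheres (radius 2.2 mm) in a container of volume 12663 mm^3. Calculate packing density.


V_sphere = 4/3*pi*2.2^3 = 44.6022 mm^3
Total V = 169*44.6022 = 7537.7718 mm^3
PD = 7537.7718 / 12663 = 0.595

0.595


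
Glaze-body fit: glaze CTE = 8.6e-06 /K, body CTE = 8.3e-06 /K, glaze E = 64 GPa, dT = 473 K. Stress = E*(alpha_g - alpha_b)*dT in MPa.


Stress = 64*1000*(8.6e-06 - 8.3e-06)*473 = 9.1 MPa

9.1


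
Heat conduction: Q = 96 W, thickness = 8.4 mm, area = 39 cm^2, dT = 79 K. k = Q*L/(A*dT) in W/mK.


k = 96*8.4/1000/(39/10000*79) = 2.62 W/mK

2.62


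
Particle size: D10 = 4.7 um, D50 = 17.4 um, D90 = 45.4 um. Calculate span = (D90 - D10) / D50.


Span = (45.4 - 4.7) / 17.4 = 40.7 / 17.4 = 2.339

2.339


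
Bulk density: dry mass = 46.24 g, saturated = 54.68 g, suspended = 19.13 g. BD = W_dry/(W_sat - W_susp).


BD = 46.24 / (54.68 - 19.13) = 46.24 / 35.55 = 1.301 g/cm^3

1.301


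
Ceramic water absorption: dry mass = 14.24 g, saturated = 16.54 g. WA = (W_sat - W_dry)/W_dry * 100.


WA = (16.54 - 14.24) / 14.24 * 100 = 16.15%

16.15


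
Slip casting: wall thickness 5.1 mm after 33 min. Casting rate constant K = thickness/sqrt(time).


K = 5.1 / sqrt(33) = 5.1 / 5.7446 = 0.888 mm/min^0.5

0.888


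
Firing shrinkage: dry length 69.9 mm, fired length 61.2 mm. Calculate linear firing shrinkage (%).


FS = (69.9 - 61.2) / 69.9 * 100 = 12.45%

12.45


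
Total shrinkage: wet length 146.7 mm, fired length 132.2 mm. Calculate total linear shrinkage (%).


TS = (146.7 - 132.2) / 146.7 * 100 = 9.88%

9.88


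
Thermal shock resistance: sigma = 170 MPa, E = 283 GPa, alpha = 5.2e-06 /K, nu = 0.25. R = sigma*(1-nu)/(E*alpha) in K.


R = 170*(1-0.25)/(283*1000*5.2e-06) = 87 K

87


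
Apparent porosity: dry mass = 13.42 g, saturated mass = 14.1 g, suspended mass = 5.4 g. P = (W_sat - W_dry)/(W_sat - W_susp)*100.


P = (14.1 - 13.42) / (14.1 - 5.4) * 100 = 0.68 / 8.7 * 100 = 7.8%

7.8


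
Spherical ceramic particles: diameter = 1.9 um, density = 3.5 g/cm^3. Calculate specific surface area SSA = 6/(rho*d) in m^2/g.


SSA = 6 / (3.5 * 1.9) = 0.902 m^2/g

0.902


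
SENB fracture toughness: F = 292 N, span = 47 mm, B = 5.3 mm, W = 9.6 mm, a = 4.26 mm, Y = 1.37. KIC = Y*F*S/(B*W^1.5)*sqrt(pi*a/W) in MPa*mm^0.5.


KIC = 1.37*292*47/(5.3*9.6^1.5)*sqrt(pi*4.26/9.6) = 140.82

140.82


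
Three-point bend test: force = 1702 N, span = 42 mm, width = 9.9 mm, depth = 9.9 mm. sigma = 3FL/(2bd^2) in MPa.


sigma = 3*1702*42/(2*9.9*9.9^2) = 110.5 MPa

110.5


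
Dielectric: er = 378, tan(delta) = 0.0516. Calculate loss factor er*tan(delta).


Loss = 378 * 0.0516 = 19.505

19.505


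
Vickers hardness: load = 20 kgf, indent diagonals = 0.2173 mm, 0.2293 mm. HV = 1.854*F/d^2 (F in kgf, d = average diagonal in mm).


d_avg = (0.2173+0.2293)/2 = 0.2233 mm
HV = 1.854*20/0.2233^2 = 744

744


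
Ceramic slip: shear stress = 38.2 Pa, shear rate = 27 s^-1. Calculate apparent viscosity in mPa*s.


eta = tau/gamma * 1000 = 38.2/27 * 1000 = 1414.8 mPa*s

1414.8


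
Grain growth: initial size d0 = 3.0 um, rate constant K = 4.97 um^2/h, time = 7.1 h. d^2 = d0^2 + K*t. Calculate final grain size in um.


d^2 = 3.0^2 + 4.97*7.1 = 44.287
d = sqrt(44.287) = 6.65 um

6.65


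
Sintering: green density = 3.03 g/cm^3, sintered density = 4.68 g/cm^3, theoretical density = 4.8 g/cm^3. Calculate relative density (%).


Relative = 4.68 / 4.8 * 100 = 97.5%

97.5


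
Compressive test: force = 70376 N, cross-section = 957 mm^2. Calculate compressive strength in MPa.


CS = 70376 / 957 = 73.5 MPa

73.5


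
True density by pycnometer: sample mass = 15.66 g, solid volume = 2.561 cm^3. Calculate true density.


TD = 15.66 / 2.561 = 6.115 g/cm^3

6.115


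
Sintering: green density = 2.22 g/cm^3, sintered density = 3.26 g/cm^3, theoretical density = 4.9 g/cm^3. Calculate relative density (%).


Relative = 3.26 / 4.9 * 100 = 66.5%

66.5


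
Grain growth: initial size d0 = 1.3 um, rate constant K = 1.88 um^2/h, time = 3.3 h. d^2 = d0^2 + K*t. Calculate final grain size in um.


d^2 = 1.3^2 + 1.88*3.3 = 7.894
d = sqrt(7.894) = 2.81 um

2.81


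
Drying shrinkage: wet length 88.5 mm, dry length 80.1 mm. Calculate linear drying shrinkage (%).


DS = (88.5 - 80.1) / 88.5 * 100 = 9.49%

9.49


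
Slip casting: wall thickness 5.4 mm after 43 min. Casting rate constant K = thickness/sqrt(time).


K = 5.4 / sqrt(43) = 5.4 / 6.5574 = 0.823 mm/min^0.5

0.823


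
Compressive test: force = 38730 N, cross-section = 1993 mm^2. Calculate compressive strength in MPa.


CS = 38730 / 1993 = 19.4 MPa

19.4


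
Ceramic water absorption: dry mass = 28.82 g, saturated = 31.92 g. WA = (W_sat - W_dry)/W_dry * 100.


WA = (31.92 - 28.82) / 28.82 * 100 = 10.76%

10.76


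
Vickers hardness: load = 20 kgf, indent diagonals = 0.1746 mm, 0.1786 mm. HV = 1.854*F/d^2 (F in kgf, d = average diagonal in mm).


d_avg = (0.1746+0.1786)/2 = 0.1766 mm
HV = 1.854*20/0.1766^2 = 1189

1189


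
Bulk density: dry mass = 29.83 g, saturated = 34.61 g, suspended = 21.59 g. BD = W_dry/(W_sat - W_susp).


BD = 29.83 / (34.61 - 21.59) = 29.83 / 13.02 = 2.291 g/cm^3

2.291


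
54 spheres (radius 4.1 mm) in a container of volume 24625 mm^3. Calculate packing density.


V_sphere = 4/3*pi*4.1^3 = 288.6956 mm^3
Total V = 54*288.6956 = 15589.5624 mm^3
PD = 15589.5624 / 24625 = 0.633

0.633


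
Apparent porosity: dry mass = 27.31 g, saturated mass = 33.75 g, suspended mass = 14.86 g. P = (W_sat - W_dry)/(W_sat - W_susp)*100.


P = (33.75 - 27.31) / (33.75 - 14.86) * 100 = 6.44 / 18.89 * 100 = 34.1%

34.1


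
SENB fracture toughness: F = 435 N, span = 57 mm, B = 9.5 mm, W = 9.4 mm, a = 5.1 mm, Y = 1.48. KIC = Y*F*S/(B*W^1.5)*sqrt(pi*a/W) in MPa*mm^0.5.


KIC = 1.48*435*57/(9.5*9.4^1.5)*sqrt(pi*5.1/9.4) = 174.99

174.99


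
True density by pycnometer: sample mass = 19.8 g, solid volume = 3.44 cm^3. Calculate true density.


TD = 19.8 / 3.44 = 5.756 g/cm^3

5.756


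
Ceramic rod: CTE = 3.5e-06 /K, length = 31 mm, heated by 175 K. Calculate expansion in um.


dL = 3.5e-06 * 31 * 175 * 1000 = 18.988 um

18.988


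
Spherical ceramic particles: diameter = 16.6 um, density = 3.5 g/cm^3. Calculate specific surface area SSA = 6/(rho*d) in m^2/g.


SSA = 6 / (3.5 * 16.6) = 0.103 m^2/g

0.103


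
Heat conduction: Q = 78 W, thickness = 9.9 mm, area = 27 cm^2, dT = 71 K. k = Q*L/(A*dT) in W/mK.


k = 78*9.9/1000/(27/10000*71) = 4.03 W/mK

4.03


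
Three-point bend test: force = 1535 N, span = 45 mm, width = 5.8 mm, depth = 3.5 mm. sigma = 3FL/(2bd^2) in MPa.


sigma = 3*1535*45/(2*5.8*3.5^2) = 1458.3 MPa

1458.3


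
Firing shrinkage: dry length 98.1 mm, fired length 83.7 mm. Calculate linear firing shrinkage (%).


FS = (98.1 - 83.7) / 98.1 * 100 = 14.68%

14.68


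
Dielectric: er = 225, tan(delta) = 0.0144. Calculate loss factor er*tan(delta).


Loss = 225 * 0.0144 = 3.24

3.24


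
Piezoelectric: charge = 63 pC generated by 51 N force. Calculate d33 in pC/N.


d33 = 63 / 51 = 1.2 pC/N

1.2


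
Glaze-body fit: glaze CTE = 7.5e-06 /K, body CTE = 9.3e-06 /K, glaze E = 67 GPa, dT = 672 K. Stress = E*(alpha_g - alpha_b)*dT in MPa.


Stress = 67*1000*(7.5e-06 - 9.3e-06)*672 = -81.0 MPa

-81.0


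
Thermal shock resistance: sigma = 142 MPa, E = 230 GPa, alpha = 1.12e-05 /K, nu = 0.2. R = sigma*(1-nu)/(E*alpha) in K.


R = 142*(1-0.2)/(230*1000*1.12e-05) = 44 K

44


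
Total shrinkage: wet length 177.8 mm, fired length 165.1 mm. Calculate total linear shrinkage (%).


TS = (177.8 - 165.1) / 177.8 * 100 = 7.14%

7.14


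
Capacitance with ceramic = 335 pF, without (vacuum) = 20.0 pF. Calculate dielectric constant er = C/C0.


er = 335 / 20.0 = 16.75

16.75


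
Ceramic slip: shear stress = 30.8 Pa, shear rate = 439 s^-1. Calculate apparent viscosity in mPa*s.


eta = tau/gamma * 1000 = 30.8/439 * 1000 = 70.2 mPa*s

70.2


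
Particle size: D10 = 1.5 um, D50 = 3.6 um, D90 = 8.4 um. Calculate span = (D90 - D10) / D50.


Span = (8.4 - 1.5) / 3.6 = 6.9 / 3.6 = 1.917

1.917


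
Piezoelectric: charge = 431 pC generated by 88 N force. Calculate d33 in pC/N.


d33 = 431 / 88 = 4.9 pC/N

4.9


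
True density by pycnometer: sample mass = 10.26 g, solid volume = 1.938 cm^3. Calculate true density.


TD = 10.26 / 1.938 = 5.294 g/cm^3

5.294


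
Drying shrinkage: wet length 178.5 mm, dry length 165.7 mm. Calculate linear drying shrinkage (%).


DS = (178.5 - 165.7) / 178.5 * 100 = 7.17%

7.17


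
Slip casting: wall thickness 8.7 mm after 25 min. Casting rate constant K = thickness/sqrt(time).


K = 8.7 / sqrt(25) = 8.7 / 5.0 = 1.74 mm/min^0.5

1.74


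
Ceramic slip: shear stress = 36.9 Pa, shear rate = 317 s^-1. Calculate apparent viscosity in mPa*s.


eta = tau/gamma * 1000 = 36.9/317 * 1000 = 116.4 mPa*s

116.4


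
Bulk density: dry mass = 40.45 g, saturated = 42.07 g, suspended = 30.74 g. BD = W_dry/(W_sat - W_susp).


BD = 40.45 / (42.07 - 30.74) = 40.45 / 11.33 = 3.57 g/cm^3

3.57


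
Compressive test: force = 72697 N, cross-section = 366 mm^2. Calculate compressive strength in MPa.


CS = 72697 / 366 = 198.6 MPa

198.6


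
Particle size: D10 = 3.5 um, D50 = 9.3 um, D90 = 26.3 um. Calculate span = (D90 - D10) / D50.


Span = (26.3 - 3.5) / 9.3 = 22.8 / 9.3 = 2.452

2.452


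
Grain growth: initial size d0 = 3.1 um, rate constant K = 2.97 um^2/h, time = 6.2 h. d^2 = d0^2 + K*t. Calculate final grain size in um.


d^2 = 3.1^2 + 2.97*6.2 = 28.024
d = sqrt(28.024) = 5.29 um

5.29


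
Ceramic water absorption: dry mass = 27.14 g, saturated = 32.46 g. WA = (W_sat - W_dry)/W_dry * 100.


WA = (32.46 - 27.14) / 27.14 * 100 = 19.6%

19.6


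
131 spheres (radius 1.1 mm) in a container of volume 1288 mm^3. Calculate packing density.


V_sphere = 4/3*pi*1.1^3 = 5.5753 mm^3
Total V = 131*5.5753 = 730.3643 mm^3
PD = 730.3643 / 1288 = 0.567

0.567


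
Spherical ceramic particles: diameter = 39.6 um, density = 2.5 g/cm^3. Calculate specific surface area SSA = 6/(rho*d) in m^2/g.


SSA = 6 / (2.5 * 39.6) = 0.061 m^2/g

0.061


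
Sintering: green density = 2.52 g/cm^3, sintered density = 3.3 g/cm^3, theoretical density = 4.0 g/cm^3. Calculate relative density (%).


Relative = 3.3 / 4.0 * 100 = 82.5%

82.5


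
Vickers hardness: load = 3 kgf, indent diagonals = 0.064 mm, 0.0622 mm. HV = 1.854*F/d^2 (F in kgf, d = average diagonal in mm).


d_avg = (0.064+0.0622)/2 = 0.0631 mm
HV = 1.854*3/0.0631^2 = 1397

1397


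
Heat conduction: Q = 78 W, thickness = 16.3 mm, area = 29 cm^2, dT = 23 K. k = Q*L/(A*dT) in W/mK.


k = 78*16.3/1000/(29/10000*23) = 19.06 W/mK

19.06


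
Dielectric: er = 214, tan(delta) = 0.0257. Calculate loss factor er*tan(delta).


Loss = 214 * 0.0257 = 5.5

5.5


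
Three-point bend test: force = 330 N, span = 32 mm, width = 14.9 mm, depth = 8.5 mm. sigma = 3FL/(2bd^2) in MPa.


sigma = 3*330*32/(2*14.9*8.5^2) = 14.7 MPa

14.7


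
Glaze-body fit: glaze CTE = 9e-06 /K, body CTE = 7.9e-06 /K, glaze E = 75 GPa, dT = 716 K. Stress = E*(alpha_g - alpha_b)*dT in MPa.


Stress = 75*1000*(9e-06 - 7.9e-06)*716 = 59.1 MPa

59.1


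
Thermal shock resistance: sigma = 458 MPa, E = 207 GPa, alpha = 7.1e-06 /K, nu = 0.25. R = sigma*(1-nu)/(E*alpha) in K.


R = 458*(1-0.25)/(207*1000*7.1e-06) = 234 K

234


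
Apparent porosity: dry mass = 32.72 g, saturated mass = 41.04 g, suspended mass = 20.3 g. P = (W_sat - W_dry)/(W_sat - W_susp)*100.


P = (41.04 - 32.72) / (41.04 - 20.3) * 100 = 8.32 / 20.74 * 100 = 40.1%

40.1


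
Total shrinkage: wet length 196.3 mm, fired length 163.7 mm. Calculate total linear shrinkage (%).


TS = (196.3 - 163.7) / 196.3 * 100 = 16.61%

16.61


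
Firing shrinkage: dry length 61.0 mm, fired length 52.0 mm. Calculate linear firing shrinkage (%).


FS = (61.0 - 52.0) / 61.0 * 100 = 14.75%

14.75


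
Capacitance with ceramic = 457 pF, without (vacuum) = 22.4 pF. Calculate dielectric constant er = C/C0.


er = 457 / 22.4 = 20.4

20.4


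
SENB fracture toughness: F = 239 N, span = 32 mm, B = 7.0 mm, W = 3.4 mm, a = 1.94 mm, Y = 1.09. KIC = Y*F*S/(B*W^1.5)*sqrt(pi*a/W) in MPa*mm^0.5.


KIC = 1.09*239*32/(7.0*3.4^1.5)*sqrt(pi*1.94/3.4) = 254.33

254.33


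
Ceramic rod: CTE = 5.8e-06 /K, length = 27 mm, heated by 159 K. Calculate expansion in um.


dL = 5.8e-06 * 27 * 159 * 1000 = 24.899 um

24.899


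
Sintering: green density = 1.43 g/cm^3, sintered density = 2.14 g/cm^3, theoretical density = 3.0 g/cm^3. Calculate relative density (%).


Relative = 2.14 / 3.0 * 100 = 71.3%

71.3


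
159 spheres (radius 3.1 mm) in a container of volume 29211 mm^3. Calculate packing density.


V_sphere = 4/3*pi*3.1^3 = 124.7882 mm^3
Total V = 159*124.7882 = 19841.3238 mm^3
PD = 19841.3238 / 29211 = 0.679

0.679


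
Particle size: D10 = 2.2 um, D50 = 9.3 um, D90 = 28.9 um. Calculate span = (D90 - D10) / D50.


Span = (28.9 - 2.2) / 9.3 = 26.7 / 9.3 = 2.871

2.871


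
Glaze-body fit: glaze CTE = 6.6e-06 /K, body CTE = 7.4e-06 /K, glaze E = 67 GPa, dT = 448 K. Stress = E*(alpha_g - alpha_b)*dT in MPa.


Stress = 67*1000*(6.6e-06 - 7.4e-06)*448 = -24.0 MPa

-24.0


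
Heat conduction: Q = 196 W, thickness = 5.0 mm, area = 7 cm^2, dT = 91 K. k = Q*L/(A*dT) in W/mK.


k = 196*5.0/1000/(7/10000*91) = 15.38 W/mK

15.38


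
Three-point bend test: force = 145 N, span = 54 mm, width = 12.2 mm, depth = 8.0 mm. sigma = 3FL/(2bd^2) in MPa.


sigma = 3*145*54/(2*12.2*8.0^2) = 15.0 MPa

15.0


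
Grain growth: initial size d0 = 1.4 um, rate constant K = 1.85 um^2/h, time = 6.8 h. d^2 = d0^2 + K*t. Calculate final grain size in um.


d^2 = 1.4^2 + 1.85*6.8 = 14.54
d = sqrt(14.54) = 3.81 um

3.81


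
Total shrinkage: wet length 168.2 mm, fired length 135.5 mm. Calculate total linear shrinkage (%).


TS = (168.2 - 135.5) / 168.2 * 100 = 19.44%

19.44


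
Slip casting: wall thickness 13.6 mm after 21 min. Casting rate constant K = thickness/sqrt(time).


K = 13.6 / sqrt(21) = 13.6 / 4.5826 = 2.968 mm/min^0.5

2.968


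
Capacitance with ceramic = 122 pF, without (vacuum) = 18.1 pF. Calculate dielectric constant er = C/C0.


er = 122 / 18.1 = 6.74

6.74


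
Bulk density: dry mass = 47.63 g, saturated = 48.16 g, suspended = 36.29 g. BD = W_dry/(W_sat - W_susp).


BD = 47.63 / (48.16 - 36.29) = 47.63 / 11.87 = 4.013 g/cm^3

4.013


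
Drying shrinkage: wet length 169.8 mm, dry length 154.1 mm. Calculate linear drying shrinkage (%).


DS = (169.8 - 154.1) / 169.8 * 100 = 9.25%

9.25


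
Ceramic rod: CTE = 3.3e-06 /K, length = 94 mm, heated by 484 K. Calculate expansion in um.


dL = 3.3e-06 * 94 * 484 * 1000 = 150.137 um

150.137


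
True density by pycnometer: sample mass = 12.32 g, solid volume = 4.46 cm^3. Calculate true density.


TD = 12.32 / 4.46 = 2.762 g/cm^3

2.762


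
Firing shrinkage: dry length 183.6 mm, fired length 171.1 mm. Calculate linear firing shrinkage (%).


FS = (183.6 - 171.1) / 183.6 * 100 = 6.81%

6.81


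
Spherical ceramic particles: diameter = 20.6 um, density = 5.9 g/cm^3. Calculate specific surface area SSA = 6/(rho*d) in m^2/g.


SSA = 6 / (5.9 * 20.6) = 0.049 m^2/g

0.049


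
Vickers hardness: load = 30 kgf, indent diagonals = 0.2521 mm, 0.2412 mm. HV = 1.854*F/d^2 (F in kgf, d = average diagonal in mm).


d_avg = (0.2521+0.2412)/2 = 0.24665 mm
HV = 1.854*30/0.24665^2 = 914

914


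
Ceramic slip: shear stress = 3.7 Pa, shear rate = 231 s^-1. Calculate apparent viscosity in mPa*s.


eta = tau/gamma * 1000 = 3.7/231 * 1000 = 16.0 mPa*s

16.0


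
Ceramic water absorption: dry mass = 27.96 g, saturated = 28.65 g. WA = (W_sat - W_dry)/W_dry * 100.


WA = (28.65 - 27.96) / 27.96 * 100 = 2.47%

2.47


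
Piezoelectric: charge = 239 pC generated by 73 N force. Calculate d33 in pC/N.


d33 = 239 / 73 = 3.3 pC/N

3.3


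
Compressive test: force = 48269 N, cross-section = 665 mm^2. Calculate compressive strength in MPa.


CS = 48269 / 665 = 72.6 MPa

72.6


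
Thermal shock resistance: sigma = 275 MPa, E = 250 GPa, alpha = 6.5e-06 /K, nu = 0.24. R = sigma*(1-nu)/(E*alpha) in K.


R = 275*(1-0.24)/(250*1000*6.5e-06) = 129 K

129


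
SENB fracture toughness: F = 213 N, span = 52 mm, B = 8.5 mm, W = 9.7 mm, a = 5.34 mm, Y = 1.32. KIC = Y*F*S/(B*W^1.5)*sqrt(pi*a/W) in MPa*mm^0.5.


KIC = 1.32*213*52/(8.5*9.7^1.5)*sqrt(pi*5.34/9.7) = 74.88

74.88


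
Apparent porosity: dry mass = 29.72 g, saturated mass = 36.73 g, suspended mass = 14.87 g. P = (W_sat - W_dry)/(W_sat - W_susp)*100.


P = (36.73 - 29.72) / (36.73 - 14.87) * 100 = 7.01 / 21.86 * 100 = 32.1%

32.1


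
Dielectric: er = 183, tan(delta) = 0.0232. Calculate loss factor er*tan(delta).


Loss = 183 * 0.0232 = 4.246

4.246


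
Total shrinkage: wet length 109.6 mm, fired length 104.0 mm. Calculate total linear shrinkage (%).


TS = (109.6 - 104.0) / 109.6 * 100 = 5.11%

5.11


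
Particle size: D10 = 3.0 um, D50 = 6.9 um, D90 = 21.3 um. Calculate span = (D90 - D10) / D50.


Span = (21.3 - 3.0) / 6.9 = 18.3 / 6.9 = 2.652

2.652


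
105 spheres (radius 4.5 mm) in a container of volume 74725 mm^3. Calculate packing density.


V_sphere = 4/3*pi*4.5^3 = 381.7035 mm^3
Total V = 105*381.7035 = 40078.8675 mm^3
PD = 40078.8675 / 74725 = 0.536

0.536


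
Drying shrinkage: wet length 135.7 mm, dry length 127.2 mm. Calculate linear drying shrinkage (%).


DS = (135.7 - 127.2) / 135.7 * 100 = 6.26%

6.26


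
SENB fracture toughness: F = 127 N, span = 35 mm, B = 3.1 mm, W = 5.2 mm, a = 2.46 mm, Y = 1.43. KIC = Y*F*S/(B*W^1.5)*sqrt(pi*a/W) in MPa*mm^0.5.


KIC = 1.43*127*35/(3.1*5.2^1.5)*sqrt(pi*2.46/5.2) = 210.81

210.81


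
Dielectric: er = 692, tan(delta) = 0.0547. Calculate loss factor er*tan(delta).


Loss = 692 * 0.0547 = 37.852

37.852


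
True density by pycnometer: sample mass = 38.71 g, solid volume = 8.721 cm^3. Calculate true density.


TD = 38.71 / 8.721 = 4.439 g/cm^3

4.439


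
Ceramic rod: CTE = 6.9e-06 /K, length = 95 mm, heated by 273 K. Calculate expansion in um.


dL = 6.9e-06 * 95 * 273 * 1000 = 178.952 um

178.952


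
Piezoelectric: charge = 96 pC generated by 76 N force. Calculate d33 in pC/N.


d33 = 96 / 76 = 1.3 pC/N

1.3


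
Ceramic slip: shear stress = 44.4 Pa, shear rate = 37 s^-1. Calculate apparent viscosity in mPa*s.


eta = tau/gamma * 1000 = 44.4/37 * 1000 = 1200.0 mPa*s

1200.0


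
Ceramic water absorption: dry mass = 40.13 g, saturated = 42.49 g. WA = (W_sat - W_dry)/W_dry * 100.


WA = (42.49 - 40.13) / 40.13 * 100 = 5.88%

5.88


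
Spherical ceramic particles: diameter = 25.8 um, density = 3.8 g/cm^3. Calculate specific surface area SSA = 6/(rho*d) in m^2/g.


SSA = 6 / (3.8 * 25.8) = 0.061 m^2/g

0.061


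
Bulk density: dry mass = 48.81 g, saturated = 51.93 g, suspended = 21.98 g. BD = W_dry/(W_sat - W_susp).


BD = 48.81 / (51.93 - 21.98) = 48.81 / 29.95 = 1.63 g/cm^3

1.63


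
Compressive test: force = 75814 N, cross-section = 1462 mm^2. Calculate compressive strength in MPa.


CS = 75814 / 1462 = 51.9 MPa

51.9


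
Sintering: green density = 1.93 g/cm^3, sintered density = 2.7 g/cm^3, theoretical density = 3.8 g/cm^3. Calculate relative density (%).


Relative = 2.7 / 3.8 * 100 = 71.1%

71.1


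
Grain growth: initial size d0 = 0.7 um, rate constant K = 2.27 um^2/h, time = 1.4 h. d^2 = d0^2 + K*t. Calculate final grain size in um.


d^2 = 0.7^2 + 2.27*1.4 = 3.668
d = sqrt(3.668) = 1.92 um

1.92


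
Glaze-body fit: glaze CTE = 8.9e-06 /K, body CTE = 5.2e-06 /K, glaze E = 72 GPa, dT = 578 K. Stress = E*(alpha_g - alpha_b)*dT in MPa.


Stress = 72*1000*(8.9e-06 - 5.2e-06)*578 = 154.0 MPa

154.0


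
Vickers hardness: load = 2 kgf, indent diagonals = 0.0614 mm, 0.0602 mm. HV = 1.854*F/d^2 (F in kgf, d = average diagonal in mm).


d_avg = (0.0614+0.0602)/2 = 0.0608 mm
HV = 1.854*2/0.0608^2 = 1003

1003


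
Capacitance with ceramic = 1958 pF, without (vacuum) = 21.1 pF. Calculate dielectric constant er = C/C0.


er = 1958 / 21.1 = 92.8

92.8


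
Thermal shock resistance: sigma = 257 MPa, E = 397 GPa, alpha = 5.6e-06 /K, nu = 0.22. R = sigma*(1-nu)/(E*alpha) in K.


R = 257*(1-0.22)/(397*1000*5.6e-06) = 90 K

90


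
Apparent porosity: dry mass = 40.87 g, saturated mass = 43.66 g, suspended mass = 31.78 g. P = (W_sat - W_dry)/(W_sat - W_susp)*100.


P = (43.66 - 40.87) / (43.66 - 31.78) * 100 = 2.79 / 11.88 * 100 = 23.5%

23.5


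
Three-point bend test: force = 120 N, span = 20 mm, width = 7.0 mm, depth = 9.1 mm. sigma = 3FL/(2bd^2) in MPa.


sigma = 3*120*20/(2*7.0*9.1^2) = 6.2 MPa

6.2


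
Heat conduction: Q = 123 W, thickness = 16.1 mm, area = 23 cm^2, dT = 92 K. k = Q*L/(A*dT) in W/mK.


k = 123*16.1/1000/(23/10000*92) = 9.36 W/mK

9.36


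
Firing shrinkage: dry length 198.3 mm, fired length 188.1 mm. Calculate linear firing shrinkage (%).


FS = (198.3 - 188.1) / 198.3 * 100 = 5.14%

5.14


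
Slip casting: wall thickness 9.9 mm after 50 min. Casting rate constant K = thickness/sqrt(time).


K = 9.9 / sqrt(50) = 9.9 / 7.0711 = 1.4 mm/min^0.5

1.4


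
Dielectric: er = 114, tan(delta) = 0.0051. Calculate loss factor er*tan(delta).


Loss = 114 * 0.0051 = 0.581

0.581


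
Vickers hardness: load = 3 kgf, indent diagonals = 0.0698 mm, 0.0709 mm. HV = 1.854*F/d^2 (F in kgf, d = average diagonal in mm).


d_avg = (0.0698+0.0709)/2 = 0.07035 mm
HV = 1.854*3/0.07035^2 = 1124

1124


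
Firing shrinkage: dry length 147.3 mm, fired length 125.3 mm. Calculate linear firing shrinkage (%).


FS = (147.3 - 125.3) / 147.3 * 100 = 14.94%

14.94


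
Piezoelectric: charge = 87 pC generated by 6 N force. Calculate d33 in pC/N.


d33 = 87 / 6 = 14.5 pC/N

14.5


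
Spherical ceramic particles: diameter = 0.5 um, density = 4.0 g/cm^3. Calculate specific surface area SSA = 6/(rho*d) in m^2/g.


SSA = 6 / (4.0 * 0.5) = 3.0 m^2/g

3.0


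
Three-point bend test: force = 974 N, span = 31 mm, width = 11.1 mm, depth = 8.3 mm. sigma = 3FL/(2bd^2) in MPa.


sigma = 3*974*31/(2*11.1*8.3^2) = 59.2 MPa

59.2


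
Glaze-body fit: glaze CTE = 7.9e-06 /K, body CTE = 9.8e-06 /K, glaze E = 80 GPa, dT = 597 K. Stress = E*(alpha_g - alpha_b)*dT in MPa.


Stress = 80*1000*(7.9e-06 - 9.8e-06)*597 = -90.7 MPa

-90.7


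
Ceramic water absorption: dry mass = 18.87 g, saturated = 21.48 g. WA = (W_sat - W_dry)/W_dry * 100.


WA = (21.48 - 18.87) / 18.87 * 100 = 13.83%

13.83


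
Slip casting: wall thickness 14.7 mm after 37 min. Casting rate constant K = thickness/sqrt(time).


K = 14.7 / sqrt(37) = 14.7 / 6.0828 = 2.417 mm/min^0.5

2.417


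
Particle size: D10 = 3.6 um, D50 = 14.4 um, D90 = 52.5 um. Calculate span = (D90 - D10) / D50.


Span = (52.5 - 3.6) / 14.4 = 48.9 / 14.4 = 3.396

3.396


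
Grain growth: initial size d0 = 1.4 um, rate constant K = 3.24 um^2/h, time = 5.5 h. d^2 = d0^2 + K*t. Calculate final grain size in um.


d^2 = 1.4^2 + 3.24*5.5 = 19.78
d = sqrt(19.78) = 4.45 um

4.45


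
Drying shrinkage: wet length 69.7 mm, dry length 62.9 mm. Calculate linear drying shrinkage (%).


DS = (69.7 - 62.9) / 69.7 * 100 = 9.76%

9.76


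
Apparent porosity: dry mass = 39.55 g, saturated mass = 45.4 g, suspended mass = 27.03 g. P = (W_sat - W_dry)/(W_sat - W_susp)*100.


P = (45.4 - 39.55) / (45.4 - 27.03) * 100 = 5.85 / 18.37 * 100 = 31.8%

31.8


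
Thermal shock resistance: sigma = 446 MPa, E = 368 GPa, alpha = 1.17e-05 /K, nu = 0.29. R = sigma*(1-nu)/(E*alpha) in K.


R = 446*(1-0.29)/(368*1000*1.17e-05) = 74 K

74


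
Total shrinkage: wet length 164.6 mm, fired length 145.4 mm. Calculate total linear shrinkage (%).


TS = (164.6 - 145.4) / 164.6 * 100 = 11.66%

11.66


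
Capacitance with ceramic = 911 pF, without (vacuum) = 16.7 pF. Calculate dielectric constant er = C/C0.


er = 911 / 16.7 = 54.55

54.55


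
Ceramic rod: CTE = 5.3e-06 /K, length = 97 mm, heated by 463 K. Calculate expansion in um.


dL = 5.3e-06 * 97 * 463 * 1000 = 238.028 um

238.028


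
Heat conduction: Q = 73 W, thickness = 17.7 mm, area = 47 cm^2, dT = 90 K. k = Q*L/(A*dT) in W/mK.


k = 73*17.7/1000/(47/10000*90) = 3.05 W/mK

3.05


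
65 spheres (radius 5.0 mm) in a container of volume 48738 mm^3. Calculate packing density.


V_sphere = 4/3*pi*5.0^3 = 523.5988 mm^3
Total V = 65*523.5988 = 34033.922 mm^3
PD = 34033.922 / 48738 = 0.698

0.698


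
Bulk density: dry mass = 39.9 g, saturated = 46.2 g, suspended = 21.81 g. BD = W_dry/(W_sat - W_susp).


BD = 39.9 / (46.2 - 21.81) = 39.9 / 24.39 = 1.636 g/cm^3

1.636


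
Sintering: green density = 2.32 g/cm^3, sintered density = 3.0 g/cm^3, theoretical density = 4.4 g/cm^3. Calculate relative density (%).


Relative = 3.0 / 4.4 * 100 = 68.2%

68.2


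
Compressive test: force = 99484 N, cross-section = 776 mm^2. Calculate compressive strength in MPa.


CS = 99484 / 776 = 128.2 MPa

128.2
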